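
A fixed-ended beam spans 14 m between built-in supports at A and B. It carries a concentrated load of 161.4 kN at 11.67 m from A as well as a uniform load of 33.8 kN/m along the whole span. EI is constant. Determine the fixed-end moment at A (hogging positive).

M_A = 604.2 kN·m

Take the two fixed-end moments M_A, M_B as redundants; the released structure is the simple span AB.
End rotations of the released simple span under the applied load (×1/EI):
  at A: point load 161.4 at a = 11.67: Pab(L + b)/(6LEI) = 853.2/EI
  at B: point load 161.4 at a = 11.67: Pab(L + a)/(6LEI) = 1341/EI
  at A: UDL 33.8: wL³/(24EI) = 3864/EI
  at B: UDL 33.8: wL³/(24EI) = 3864/EI
  θ_A0 = 4718/EI,  θ_B0 = 5206/EI
Flexibility coefficients: a unit moment at one end gives L/(3EI) there and L/(6EI) at the far end, so f₁₁ = f₂₂ = 4.667/EI and f₁₂ = f₂₁ = 2.333/EI.
Compatibility — zero rotation at each built-in end:
  4.667 M_A + 2.333 M_B = 4718
  2.333 M_A + 4.667 M_B = 5206
Solving the pair gives M_A = 604.2 kN·m and M_B = 813.4 kN·m (hogging).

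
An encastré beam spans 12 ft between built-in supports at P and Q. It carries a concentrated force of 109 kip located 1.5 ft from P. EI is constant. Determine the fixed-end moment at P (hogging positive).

Take the two fixed-end moments M_P, M_Q as redundants; the released structure is the simple span PQ.
Simple-span end rotations at P and Q under the given loads:
  at P: point load 109 at a = 1.5: Pab(L + b)/(6LEI) = 536.5/EI
  at Q: point load 109 at a = 1.5: Pab(L + a)/(6LEI) = 321.9/EI
  θ_P0 = 536.5/EI,  θ_Q0 = 321.9/EI
Flexibility coefficients: a unit moment at one end gives L/(3EI) there and L/(6EI) at the far end, so f₁₁ = f₂₂ = 4/EI and f₁₂ = f₂₁ = 2/EI.
Compatibility — zero rotation at each built-in end:
  4 M_P + 2 M_Q = 536.5
  2 M_P + 4 M_Q = 321.9
Solving the pair gives M_P = 125.2 kip·ft and M_Q = 17.88 kip·ft (hogging).

M_P = 125.2 kip·ft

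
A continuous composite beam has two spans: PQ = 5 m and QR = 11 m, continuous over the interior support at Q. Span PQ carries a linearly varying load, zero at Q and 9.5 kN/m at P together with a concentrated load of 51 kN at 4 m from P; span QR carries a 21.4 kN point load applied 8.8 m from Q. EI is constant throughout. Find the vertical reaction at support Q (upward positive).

Release continuity at Q by inserting a hinge; the redundant is the internal moment M_Q. The primary structure is two simply-supported spans PQ and QR.
Discontinuity in slope at Q on the released structure — sum the simple-span end rotations:
  span PQ: triangular load, peak 9.5: 7w₀L³/(360EI) = 23.09/EI
  span PQ: point load 51 at a = 4: Pab(L + a)/(6LEI) = 61.2/EI
  span QR: point load 21.4 at a = 8.8: Pab(L + b)/(6LEI) = 82.86/EI
  relative rotation θ_0 = (84.29 + 82.86)/EI = 167.2/EI
A unit hogging moment at Q produces rotation L₁/(3EI) + L₂/(3EI) = 5.333/EI.
Slope continuity at Q: θ_0 = M_Q·5.333/EI, so M_Q = 167.2/5.333 = 31.34 kN·m (hogging).
Span PQ, ΣM about P with M_Q applied at Q: R_Q^{PQ}·5 = 243.6 + 31.34, so R_Q^{PQ} = 54.98 kN and R_P = 74.75 − 54.98 = 19.77 kN.
Span QR, ΣM about R: R_Q^{QR}·11 = 47.08 + 31.34, so R_Q^{QR} = 7.129 kN and R_R = 21.4 − 7.129 = 14.27 kN.
R_Q = 54.98 + 7.129 = 62.11 kN.

R_Q = 62.11 kN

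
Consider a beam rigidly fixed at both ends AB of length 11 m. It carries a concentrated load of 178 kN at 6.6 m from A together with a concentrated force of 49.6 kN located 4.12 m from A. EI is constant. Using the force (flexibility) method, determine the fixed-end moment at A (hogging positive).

M_A = 267.9 kN·m

Release both end moments; the primary structure is a simply-supported span AB with redundants M_A and M_B.
On the primary (simply-supported) span, the end slopes from the loading are:
  at A: point load 178 at a = 6.6: Pab(L + b)/(6LEI) = 1206/EI
  at B: point load 178 at a = 6.6: Pab(L + a)/(6LEI) = 1378/EI
  at A: point load 49.6 at a = 4.12: Pab(L + b)/(6LEI) = 380.9/EI
  at B: point load 49.6 at a = 4.12: Pab(L + a)/(6LEI) = 322.1/EI
  θ_A0 = 1587/EI,  θ_B0 = 1701/EI
Flexibility coefficients: a unit moment at one end gives L/(3EI) there and L/(6EI) at the far end, so f₁₁ = f₂₂ = 3.667/EI and f₁₂ = f₂₁ = 1.833/EI.
Compatibility — zero rotation at each built-in end:
  3.667 M_A + 1.833 M_B = 1587
  1.833 M_A + 3.667 M_B = 1701
Solving the pair gives M_A = 267.9 kN·m and M_B = 329.8 kN·m (hogging).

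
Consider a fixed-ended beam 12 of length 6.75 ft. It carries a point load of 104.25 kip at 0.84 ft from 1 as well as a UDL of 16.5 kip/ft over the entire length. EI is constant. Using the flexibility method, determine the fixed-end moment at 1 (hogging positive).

Release both end moments; the primary structure is a simply-supported span 12 with redundants M_1 and M_2.
Simple-span end rotations at 1 and 2 under the given loads:
  at 1: point load 104.25 at a = 0.84: Pab(L + b)/(6LEI) = 161.8/EI
  at 2: point load 104.25 at a = 0.84: Pab(L + a)/(6LEI) = 96.99/EI
  at 1: UDL 16.5: wL³/(24EI) = 211.4/EI
  at 2: UDL 16.5: wL³/(24EI) = 211.4/EI
  θ_10 = 373.2/EI,  θ_20 = 308.4/EI
Flexibility coefficients: a unit moment at one end gives L/(3EI) there and L/(6EI) at the far end, so f₁₁ = f₂₂ = 2.25/EI and f₁₂ = f₂₁ = 1.125/EI.
Compatibility — zero rotation at each built-in end:
  2.25 M_1 + 1.125 M_2 = 373.2
  1.125 M_1 + 2.25 M_2 = 308.4
Solving the pair gives M_1 = 129.8 kip·ft and M_2 = 72.19 kip·ft (hogging).

M_1 = 129.8 kip·ft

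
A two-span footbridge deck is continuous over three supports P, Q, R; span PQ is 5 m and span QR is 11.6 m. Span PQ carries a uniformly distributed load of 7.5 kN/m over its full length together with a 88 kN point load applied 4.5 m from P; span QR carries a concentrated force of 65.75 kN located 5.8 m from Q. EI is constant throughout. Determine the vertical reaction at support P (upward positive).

Release continuity at Q by inserting a hinge; the redundant is the internal moment M_Q. The primary structure is two simply-supported spans PQ and QR.
End slopes at the hinge Q, treating each span as simply supported:
  span PQ: UDL 7.5: wL³/(24EI) = 39.06/EI
  span PQ: point load 88 at a = 4.5: Pab(L + a)/(6LEI) = 62.7/EI
  span QR: point load 65.75 at a = 5.8: Pab(L + b)/(6LEI) = 553/EI
  relative rotation θ_0 = (101.8 + 553)/EI = 654.7/EI
A unit hogging moment at Q produces rotation L₁/(3EI) + L₂/(3EI) = 5.533/EI.
Compatibility: M_Q·(L₁+L₂)/(3EI) = θ_0, giving M_Q = 118.3 kN·m (hogging).
Span PQ, ΣM about P with M_Q applied at Q: R_Q^{PQ}·5 = 489.8 + 118.3, so R_Q^{PQ} = 121.6 kN and R_P = 125.5 − 121.6 = 3.885 kN.

R_P = 3.885 kN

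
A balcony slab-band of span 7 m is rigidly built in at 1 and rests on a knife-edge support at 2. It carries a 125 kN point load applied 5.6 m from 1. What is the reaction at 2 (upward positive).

Choose R_2 as the redundant. The primary structure is the cantilever fixed at 1.
Free-end deflection of the primary structure under the applied loading (downward +):
  point load 125 at a = 5.6: Pa²(3L − a)/(6EI) = 10061/EI
Flexibility coefficient — unit upward force at 2: δ_{22} = L³/(3EI) = 114.3/EI.
The prop prevents deflection at 2: R_2 = δ_0/δ_{22} = 10061/114.3 = 88 kN.

R_2 = 88 kN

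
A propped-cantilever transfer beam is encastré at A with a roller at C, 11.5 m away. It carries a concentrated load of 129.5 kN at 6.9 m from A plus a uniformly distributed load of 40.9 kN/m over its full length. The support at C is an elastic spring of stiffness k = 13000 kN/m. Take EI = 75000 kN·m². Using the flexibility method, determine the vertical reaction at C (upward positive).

Choose R_C as the redundant. The primary structure is the cantilever fixed at A.
Deflection at C on the released cantilever, summing each load's contribution:
  point load 129.5 at a = 6.9: Pa²(3L − a)/(6EI) = 28361/EI
  UDL 40.9: wL⁴/(8EI) = 89418/EI
  δ_0 = 117779/EI
Flexibility coefficient — unit upward force at C: δ_{CC} = L³/(3EI) = 507/EI.
With EI = 75000 kN·m²: δ_0 = 1.5704 m and δ_{CC} = 0.006759 m/kN.
Compatibility — the spring shortens by R_C/k under the reaction it provides: δ_0 − R_C·δ_{CC} = R_C/k. With 1/k = 0.000077 m/kN, R_C = δ_0 / (δ_{CC} + 1/k) = 1.5704 / (0.006759 + 0.000077) = 229.7 kN.

R_C = 229.7 kN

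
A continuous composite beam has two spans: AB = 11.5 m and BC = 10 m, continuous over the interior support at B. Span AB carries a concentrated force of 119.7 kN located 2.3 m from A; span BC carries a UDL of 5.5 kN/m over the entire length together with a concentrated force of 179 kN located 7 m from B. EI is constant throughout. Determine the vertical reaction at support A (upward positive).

R_A = 76.95 kN

Release continuity at B by inserting a hinge; the redundant is the internal moment M_B. The primary structure is two simply-supported spans AB and BC.
End slopes at the hinge B, treating each span as simply supported:
  span AB: point load 119.7 at a = 2.3: Pab(L + a)/(6LEI) = 506.6/EI
  span BC: UDL 5.5: wL³/(24EI) = 229.2/EI
  span BC: point load 179 at a = 7: Pab(L + b)/(6LEI) = 814.5/EI
  relative rotation θ_0 = (506.6 + 1044)/EI = 1550/EI
A unit hogging moment at B produces rotation L₁/(3EI) + L₂/(3EI) = 7.167/EI.
Compatibility: M_B·(L₁+L₂)/(3EI) = θ_0, giving M_B = 216.3 kN·m (hogging).
Span AB, ΣM about A with M_B applied at B: R_B^{AB}·11.5 = 275.3 + 216.3, so R_B^{AB} = 42.75 kN and R_A = 119.7 − 42.75 = 76.95 kN.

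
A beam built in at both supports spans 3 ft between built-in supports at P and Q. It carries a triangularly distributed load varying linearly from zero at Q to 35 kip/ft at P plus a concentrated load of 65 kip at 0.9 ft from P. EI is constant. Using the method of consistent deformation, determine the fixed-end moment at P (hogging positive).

Take the two fixed-end moments M_P, M_Q as redundants; the released structure is the simple span PQ.
On the primary (simply-supported) span, the end slopes from the loading are:
  at P: triangular load, peak 35: w₀L³/(45EI) = 21/EI
  at Q: triangular load, peak 35: 7w₀L³/(360EI) = 18.38/EI
  at P: point load 65 at a = 0.9: Pab(L + b)/(6LEI) = 34.81/EI
  at Q: point load 65 at a = 0.9: Pab(L + a)/(6LEI) = 26.62/EI
  θ_P0 = 55.81/EI,  θ_Q0 = 44.99/EI
Flexibility coefficients: a unit moment at one end gives L/(3EI) there and L/(6EI) at the far end, so f₁₁ = f₂₂ = 1/EI and f₁₂ = f₂₁ = 0.5/EI.
Compatibility — zero rotation at each built-in end:
  1 M_P + 0.5 M_Q = 55.81
  0.5 M_P + 1 M_Q = 44.99
Solving the pair gives M_P = 44.41 kip·ft and M_Q = 22.79 kip·ft (hogging).

M_P = 44.41 kip·ft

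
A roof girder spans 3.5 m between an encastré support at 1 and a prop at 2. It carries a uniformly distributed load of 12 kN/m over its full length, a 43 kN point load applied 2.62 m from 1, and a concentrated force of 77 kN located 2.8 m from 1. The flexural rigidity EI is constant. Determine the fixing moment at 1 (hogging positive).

M_1 = 61.97 kN·m

Choose R_2 as the redundant. The primary structure is the cantilever fixed at 1.
Downward deflection at the released point 2 due to the loads:
  UDL 12: wL⁴/(8EI) = 225.1/EI
  point load 43 at a = 2.62: Pa²(3L − a)/(6EI) = 387.7/EI
  point load 77 at a = 2.8: Pa²(3L − a)/(6EI) = 774.7/EI
  δ_0 = 1387/EI
Flexibility coefficient — unit upward force at 2: δ_{22} = L³/(3EI) = 14.29/EI.
The prop prevents deflection at 2: R_2 = δ_0/δ_{22} = 1387/14.29 = 97.08 kN.
Moment equilibrium about 1: M_1 = Σ(load moments about 1) − R_2·L = 401.8 − 97.08×3.5 = 61.97 kN·m.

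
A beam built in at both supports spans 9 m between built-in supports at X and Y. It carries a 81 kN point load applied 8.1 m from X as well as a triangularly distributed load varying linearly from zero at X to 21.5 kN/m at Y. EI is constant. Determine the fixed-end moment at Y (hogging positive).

Take the two fixed-end moments M_X, M_Y as redundants; the released structure is the simple span XY.
Simple-span end rotations at X and Y under the given loads:
  at X: point load 81 at a = 8.1: Pab(L + b)/(6LEI) = 108.3/EI
  at Y: point load 81 at a = 8.1: Pab(L + a)/(6LEI) = 187/EI
  at X: triangular load, peak 21.5: 7w₀L³/(360EI) = 304.8/EI
  at Y: triangular load, peak 21.5: w₀L³/(45EI) = 348.3/EI
  θ_X0 = 413/EI,  θ_Y0 = 535.3/EI
Flexibility coefficients: a unit moment at one end gives L/(3EI) there and L/(6EI) at the far end, so f₁₁ = f₂₂ = 3/EI and f₁₂ = f₂₁ = 1.5/EI.
Compatibility — zero rotation at each built-in end:
  3 M_X + 1.5 M_Y = 413
  1.5 M_X + 3 M_Y = 535.3
Solving the pair gives M_X = 64.61 kN·m and M_Y = 146.1 kN·m (hogging).

M_Y = 146.1 kN·m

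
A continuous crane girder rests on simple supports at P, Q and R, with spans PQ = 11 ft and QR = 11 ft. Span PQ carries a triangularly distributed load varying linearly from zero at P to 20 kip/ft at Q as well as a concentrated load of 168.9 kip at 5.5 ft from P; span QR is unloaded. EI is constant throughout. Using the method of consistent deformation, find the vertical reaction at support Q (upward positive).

Take M_Q as the redundant. Released structure: two simple spans PQ and QR with a hinge at Q.
End slopes at the hinge Q, treating each span as simply supported:
  span PQ: triangular load, peak 20: w₀L³/(45EI) = 591.6/EI
  span PQ: point load 168.9 at a = 5.5: Pab(L + a)/(6LEI) = 1277/EI
  relative rotation θ_0 = (1869 + 0)/EI = 1869/EI
A unit hogging moment at Q produces rotation L₁/(3EI) + L₂/(3EI) = 7.333/EI.
Slope continuity at Q: θ_0 = M_Q·7.333/EI, so M_Q = 1869/7.333 = 254.8 kip·ft (hogging).
Span PQ, ΣM about P with M_Q applied at Q: R_Q^{PQ}·11 = 1736 + 254.8, so R_Q^{PQ} = 181 kip and R_P = 278.9 − 181 = 97.95 kip.
Span QR, ΣM about R: R_Q^{QR}·11 = 0 + 254.8, so R_Q^{QR} = 23.17 kip and R_R = 0 − 23.17 = -23.17 kip.
R_Q = 181 + 23.17 = 204.1 kip.

R_Q = 204.1 kip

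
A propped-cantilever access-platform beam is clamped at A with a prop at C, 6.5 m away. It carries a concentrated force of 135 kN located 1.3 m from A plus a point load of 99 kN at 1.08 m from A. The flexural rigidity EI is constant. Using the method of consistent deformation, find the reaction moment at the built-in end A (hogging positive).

M_A = 208.1 kN·m

Release the roller at C. Primary structure: cantilever fixed at A.
Primary-structure tip deflection at C by superposition:
  point load 135 at a = 1.3: Pa²(3L − a)/(6EI) = 692.1/EI
  point load 99 at a = 1.08: Pa²(3L − a)/(6EI) = 354.5/EI
  δ_0 = 1047/EI
Tip deflection under a unit load at C: L³/(3EI) = 91.54/EI.
Compatibility at C: δ_0 − R_C·δ_{CC} = 0, so R_C = 1047/91.54 = 11.43 kN.
Moment equilibrium about A: M_A = Σ(load moments about A) − R_C·L = 282.4 − 11.43×6.5 = 208.1 kN·m.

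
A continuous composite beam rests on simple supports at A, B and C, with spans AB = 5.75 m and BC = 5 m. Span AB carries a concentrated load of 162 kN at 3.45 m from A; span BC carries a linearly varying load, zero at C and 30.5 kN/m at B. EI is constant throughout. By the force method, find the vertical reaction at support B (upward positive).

Take M_B as the redundant. Released structure: two simple spans AB and BC with a hinge at B.
End slopes at the hinge B, treating each span as simply supported:
  span AB: point load 162 at a = 3.45: Pab(L + a)/(6LEI) = 342.8/EI
  span BC: triangular load, peak 30.5: w₀L³/(45EI) = 84.72/EI
  relative rotation θ_0 = (342.8 + 84.72)/EI = 427.5/EI
A unit hogging moment at B produces rotation L₁/(3EI) + L₂/(3EI) = 3.583/EI.
Compatibility: M_B·(L₁+L₂)/(3EI) = θ_0, giving M_B = 119.3 kN·m (hogging).
Span AB, ΣM about A with M_B applied at B: R_B^{AB}·5.75 = 558.9 + 119.3, so R_B^{AB} = 117.9 kN and R_A = 162 − 117.9 = 44.05 kN.
Span BC, ΣM about C: R_B^{BC}·5 = 254.2 + 119.3, so R_B^{BC} = 74.69 kN and R_C = 76.25 − 74.69 = 1.555 kN.
R_B = 117.9 + 74.69 = 192.6 kN.

R_B = 192.6 kN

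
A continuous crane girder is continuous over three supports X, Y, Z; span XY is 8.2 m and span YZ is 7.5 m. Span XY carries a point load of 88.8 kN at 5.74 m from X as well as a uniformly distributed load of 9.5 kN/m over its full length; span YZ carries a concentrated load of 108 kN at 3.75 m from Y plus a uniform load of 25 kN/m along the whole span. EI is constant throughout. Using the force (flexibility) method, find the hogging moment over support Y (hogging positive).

Take M_Y as the redundant. Released structure: two simple spans XY and YZ with a hinge at Y.
End slopes at the hinge Y, treating each span as simply supported:
  span XY: point load 88.8 at a = 5.74: Pab(L + a)/(6LEI) = 355.3/EI
  span XY: UDL 9.5: wL³/(24EI) = 218.2/EI
  span YZ: point load 108 at a = 3.75: Pab(L + b)/(6LEI) = 379.7/EI
  span YZ: UDL 25: wL³/(24EI) = 439.5/EI
  relative rotation θ_0 = (573.5 + 819.1)/EI = 1393/EI
A unit hogging moment at Y produces rotation L₁/(3EI) + L₂/(3EI) = 5.233/EI.
Compatibility: M_Y·(L₁+L₂)/(3EI) = θ_0, giving M_Y = 266.1 kN·m (hogging).

M_Y = 266.1 kN·m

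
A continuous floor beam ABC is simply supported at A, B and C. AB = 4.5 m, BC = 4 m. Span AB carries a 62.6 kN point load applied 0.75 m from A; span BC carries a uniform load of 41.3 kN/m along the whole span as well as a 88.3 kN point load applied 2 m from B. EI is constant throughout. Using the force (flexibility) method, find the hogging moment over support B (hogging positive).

Release continuity at B by inserting a hinge; the redundant is the internal moment M_B. The primary structure is two simply-supported spans AB and BC.
End slopes at the hinge B, treating each span as simply supported:
  span AB: point load 62.6 at a = 0.75: Pab(L + a)/(6LEI) = 34.23/EI
  span BC: UDL 41.3: wL³/(24EI) = 110.1/EI
  span BC: point load 88.3 at a = 2: Pab(L + b)/(6LEI) = 88.3/EI
  relative rotation θ_0 = (34.23 + 198.4)/EI = 232.7/EI
A unit hogging moment at B produces rotation L₁/(3EI) + L₂/(3EI) = 2.833/EI.
Slope continuity at B: θ_0 = M_B·2.833/EI, so M_B = 232.7/2.833 = 82.12 kN·m (hogging).

M_B = 82.12 kN·m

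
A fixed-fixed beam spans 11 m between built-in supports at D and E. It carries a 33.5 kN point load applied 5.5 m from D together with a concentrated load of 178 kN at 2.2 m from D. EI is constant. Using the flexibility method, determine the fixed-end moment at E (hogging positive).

Release both end moments; the primary structure is a simply-supported span DE with redundants M_D and M_E.
On the primary (simply-supported) span, the end slopes from the loading are:
  at D: point load 33.5 at a = 5.5: Pab(L + b)/(6LEI) = 253.3/EI
  at E: point load 33.5 at a = 5.5: Pab(L + a)/(6LEI) = 253.3/EI
  at D: point load 178 at a = 2.2: Pab(L + b)/(6LEI) = 1034/EI
  at E: point load 178 at a = 2.2: Pab(L + a)/(6LEI) = 689.2/EI
  θ_D0 = 1287/EI,  θ_E0 = 942.6/EI
Flexibility coefficients: a unit moment at one end gives L/(3EI) there and L/(6EI) at the far end, so f₁₁ = f₂₂ = 3.667/EI and f₁₂ = f₂₁ = 1.833/EI.
Compatibility — zero rotation at each built-in end:
  3.667 M_D + 1.833 M_E = 1287
  1.833 M_D + 3.667 M_E = 942.6
Solving the pair gives M_D = 296.7 kN·m and M_E = 108.7 kN·m (hogging).

M_E = 108.7 kN·m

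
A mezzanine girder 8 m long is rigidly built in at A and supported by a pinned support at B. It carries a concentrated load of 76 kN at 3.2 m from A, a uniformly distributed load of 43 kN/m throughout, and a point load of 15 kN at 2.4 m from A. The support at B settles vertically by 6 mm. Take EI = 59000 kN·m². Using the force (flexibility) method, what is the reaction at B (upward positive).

Release the roller at B. Primary structure: cantilever fixed at A.
Downward deflection at the released point B due to the loads:
  point load 76 at a = 3.2: Pa²(3L − a)/(6EI) = 2698/EI
  UDL 43: wL⁴/(8EI) = 22016/EI
  point load 15 at a = 2.4: Pa²(3L − a)/(6EI) = 311/EI
  δ_0 = 25025/EI
Tip deflection under a unit load at B: L³/(3EI) = 170.7/EI.
With EI = 59000 kN·m²: δ_0 = 0.42415 m and δ_{BB} = 0.002893 m/kN.
Compatibility — the beam at B must follow the support down by 0.006 m: δ_0 − R_B·δ_{BB} = 0.006, so R_B = (0.42415 − 0.006)/0.002893 = 144.6 kN.

R_B = 144.6 kN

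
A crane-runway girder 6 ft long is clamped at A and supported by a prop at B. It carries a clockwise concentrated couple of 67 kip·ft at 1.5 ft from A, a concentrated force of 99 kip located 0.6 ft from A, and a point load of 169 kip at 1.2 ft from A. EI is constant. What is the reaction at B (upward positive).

Take the reaction at B as the redundant and release it; the primary structure is a cantilever fixed at A.
Deflection at B on the released cantilever, summing each load's contribution:
  clockwise couple 67 at a = 1.5: M₀a(2L − a)/(2EI) = 527.6/EI
  point load 99 at a = 0.6: Pa²(3L − a)/(6EI) = 103.4/EI
  point load 169 at a = 1.2: Pa²(3L − a)/(6EI) = 681.4/EI
  δ_0 = 1312/EI
Tip deflection under a unit load at B: L³/(3EI) = 72/EI.
Compatibility at B: δ_0 − R_B·δ_{BB} = 0, so R_B = 1312/72 = 18.23 kip.

R_B = 18.23 kip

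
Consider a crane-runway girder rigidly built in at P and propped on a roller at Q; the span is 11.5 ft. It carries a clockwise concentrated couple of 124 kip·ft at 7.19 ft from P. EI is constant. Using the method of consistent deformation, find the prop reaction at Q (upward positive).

Choose R_Q as the redundant. The primary structure is the cantilever fixed at P.
Downward deflection at the released point Q due to the loads:
  clockwise couple 124 at a = 7.19: M₀a(2L − a)/(2EI) = 7048/EI
Tip deflection under a unit load at Q: L³/(3EI) = 507/EI.
Compatibility at Q: δ_0 − R_Q·δ_{QQ} = 0, so R_Q = 7048/507 = 13.9 kip.

R_Q = 13.9 kip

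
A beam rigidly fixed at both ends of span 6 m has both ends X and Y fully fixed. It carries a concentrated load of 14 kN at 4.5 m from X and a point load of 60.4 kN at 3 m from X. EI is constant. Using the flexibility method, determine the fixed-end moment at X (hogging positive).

M_X = 49.24 kN·m

Release both end moments; the primary structure is a simply-supported span XY with redundants M_X and M_Y.
End rotations of the released simple span under the applied load (×1/EI):
  at X: point load 14 at a = 4.5: Pab(L + b)/(6LEI) = 19.69/EI
  at Y: point load 14 at a = 4.5: Pab(L + a)/(6LEI) = 27.56/EI
  at X: point load 60.4 at a = 3: Pab(L + b)/(6LEI) = 135.9/EI
  at Y: point load 60.4 at a = 3: Pab(L + a)/(6LEI) = 135.9/EI
  θ_X0 = 155.6/EI,  θ_Y0 = 163.5/EI
Flexibility coefficients: a unit moment at one end gives L/(3EI) there and L/(6EI) at the far end, so f₁₁ = f₂₂ = 2/EI and f₁₂ = f₂₁ = 1/EI.
Compatibility — zero rotation at each built-in end:
  2 M_X + 1 M_Y = 155.6
  1 M_X + 2 M_Y = 163.5
Solving the pair gives M_X = 49.24 kN·m and M_Y = 57.11 kN·m (hogging).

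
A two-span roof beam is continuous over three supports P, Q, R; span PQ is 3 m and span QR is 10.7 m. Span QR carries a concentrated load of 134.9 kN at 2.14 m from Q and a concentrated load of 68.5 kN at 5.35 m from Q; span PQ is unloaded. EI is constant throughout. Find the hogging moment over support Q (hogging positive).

M_Q = 269.7 kN·m

Release continuity at Q by inserting a hinge; the redundant is the internal moment M_Q. The primary structure is two simply-supported spans PQ and QR.
Discontinuity in slope at Q on the released structure — sum the simple-span end rotations:
  span QR: point load 134.9 at a = 2.14: Pab(L + b)/(6LEI) = 741.3/EI
  span QR: point load 68.5 at a = 5.35: Pab(L + b)/(6LEI) = 490.2/EI
  relative rotation θ_0 = (0 + 1232)/EI = 1232/EI
A unit hogging moment at Q produces rotation L₁/(3EI) + L₂/(3EI) = 4.567/EI.
Slope continuity at Q: θ_0 = M_Q·4.567/EI, so M_Q = 1232/4.567 = 269.7 kN·m (hogging).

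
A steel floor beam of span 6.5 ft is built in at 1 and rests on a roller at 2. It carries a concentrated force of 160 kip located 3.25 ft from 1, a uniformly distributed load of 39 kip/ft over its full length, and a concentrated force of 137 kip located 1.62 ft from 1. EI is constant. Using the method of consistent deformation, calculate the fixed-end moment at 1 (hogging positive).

M_1 = 546.8 kip·ft

Remove the prop at 2; the released (primary) structure is a cantilever built in at 1.
Free-end deflection of the primary structure under the applied loading (downward +):
  point load 160 at a = 3.25: Pa²(3L − a)/(6EI) = 4577/EI
  UDL 39: wL⁴/(8EI) = 8702/EI
  point load 137 at a = 1.62: Pa²(3L − a)/(6EI) = 1071/EI
  δ_0 = 14351/EI
Tip deflection under a unit load at 2: L³/(3EI) = 91.54/EI.
Compatibility at 2: δ_0 − R_2·δ_{22} = 0, so R_2 = 14351/91.54 = 156.8 kip.
Moment equilibrium about 1: M_1 = Σ(load moments about 1) − R_2·L = 1566 − 156.8×6.5 = 546.8 kip·ft.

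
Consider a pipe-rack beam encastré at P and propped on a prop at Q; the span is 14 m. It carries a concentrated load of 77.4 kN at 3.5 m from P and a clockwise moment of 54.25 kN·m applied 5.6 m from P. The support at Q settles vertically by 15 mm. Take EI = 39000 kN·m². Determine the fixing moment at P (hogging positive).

Take the reaction at Q as the redundant and release it; the primary structure is a cantilever fixed at P.
Deflection at Q on the released cantilever, summing each load's contribution:
  point load 77.4 at a = 3.5: Pa²(3L − a)/(6EI) = 6084/EI
  clockwise couple 54.25 at a = 5.6: M₀a(2L − a)/(2EI) = 3403/EI
  δ_0 = 9487/EI
Flexibility coefficient — unit upward force at Q: δ_{QQ} = L³/(3EI) = 914.7/EI.
With EI = 39000 kN·m²: δ_0 = 0.24324 m and δ_{QQ} = 0.023453 m/kN.
Compatibility — the beam at Q must follow the support down by 0.015 m: δ_0 − R_Q·δ_{QQ} = 0.015, so R_Q = (0.24324 − 0.015)/0.023453 = 9.732 kN.
Moment equilibrium about P: M_P = Σ(load moments about P) − R_Q·L = 325.1 − 9.732×14 = 188.9 kN·m.

M_P = 188.9 kN·m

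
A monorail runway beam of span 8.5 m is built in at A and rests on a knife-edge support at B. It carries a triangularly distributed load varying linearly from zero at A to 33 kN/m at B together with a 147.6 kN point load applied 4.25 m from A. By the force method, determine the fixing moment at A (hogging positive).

M_A = 374.3 kN·m

Take the reaction at B as the redundant and release it; the primary structure is a cantilever fixed at A.
Free-end deflection of the primary structure under the applied loading (downward +):
  triangular load, peak 33 at the free end: 11w₀L⁴/(120EI) = 15791/EI
  point load 147.6 at a = 4.25: Pa²(3L − a)/(6EI) = 9442/EI
  δ_0 = 25233/EI
Tip deflection under a unit load at B: L³/(3EI) = 204.7/EI.
Compatibility at B: δ_0 − R_B·δ_{BB} = 0, so R_B = 25233/204.7 = 123.3 kN.
Moment equilibrium about A: M_A = Σ(load moments about A) − R_B·L = 1422 − 123.3×8.5 = 374.3 kN·m.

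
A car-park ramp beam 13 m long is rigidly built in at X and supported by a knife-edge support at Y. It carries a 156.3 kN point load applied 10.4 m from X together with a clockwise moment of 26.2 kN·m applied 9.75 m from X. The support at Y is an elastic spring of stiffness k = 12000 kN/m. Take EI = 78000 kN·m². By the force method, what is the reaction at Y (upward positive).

Remove the prop at Y; the released (primary) structure is a cantilever built in at X.
Free-end deflection of the primary structure under the applied loading (downward +):
  point load 156.3 at a = 10.4: Pa²(3L − a)/(6EI) = 80582/EI
  clockwise couple 26.2 at a = 9.75: M₀a(2L − a)/(2EI) = 2076/EI
  δ_0 = 82658/EI
Tip deflection under a unit load at Y: L³/(3EI) = 732.3/EI.
With EI = 78000 kN·m²: δ_0 = 1.0597 m and δ_{YY} = 0.009389 m/kN.
Compatibility — the spring shortens by R_Y/k under the reaction it provides: δ_0 − R_Y·δ_{YY} = R_Y/k. With 1/k = 0.000083 m/kN, R_Y = δ_0 / (δ_{YY} + 1/k) = 1.0597 / (0.009389 + 0.000083) = 111.9 kN.

R_Y = 111.9 kN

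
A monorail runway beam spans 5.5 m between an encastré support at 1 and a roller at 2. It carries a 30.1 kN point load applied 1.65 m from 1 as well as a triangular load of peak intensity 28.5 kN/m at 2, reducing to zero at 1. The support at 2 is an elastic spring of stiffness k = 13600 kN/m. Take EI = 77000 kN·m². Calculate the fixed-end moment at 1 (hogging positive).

M_1 = 103.7 kN·m

Take the reaction at 2 as the redundant and release it; the primary structure is a cantilever fixed at 1.
Deflection at 2 on the released cantilever, summing each load's contribution:
  point load 30.1 at a = 1.65: Pa²(3L − a)/(6EI) = 202.8/EI
  triangular load, peak 28.5 at the free end: 11w₀L⁴/(120EI) = 2391/EI
  δ_0 = 2593/EI
Flexibility coefficient — unit upward force at 2: δ_{22} = L³/(3EI) = 55.46/EI.
With EI = 77000 kN·m²: δ_0 = 0.033681 m and δ_{22} = 0.00072 m/kN.
Compatibility — the spring shortens by R_2/k under the reaction it provides: δ_0 − R_2·δ_{22} = R_2/k. With 1/k = 0.000074 m/kN, R_2 = δ_0 / (δ_{22} + 1/k) = 0.033681 / (0.00072 + 0.000074) = 42.43 kN.
Moment equilibrium about 1: M_1 = Σ(load moments about 1) − R_2·L = 337 − 42.43×5.5 = 103.7 kN·m.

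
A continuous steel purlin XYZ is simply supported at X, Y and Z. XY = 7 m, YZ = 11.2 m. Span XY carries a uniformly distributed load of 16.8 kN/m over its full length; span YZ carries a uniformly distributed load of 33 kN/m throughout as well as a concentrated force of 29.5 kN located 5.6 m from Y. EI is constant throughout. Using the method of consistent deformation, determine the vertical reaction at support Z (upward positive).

Insert a hinge at Y; M_Y is the redundant, and each span becomes simply supported.
Rotations at Y on the released spans (each span's end-slope, ×1/EI):
  span XY: UDL 16.8: wL³/(24EI) = 240.1/EI
  span YZ: UDL 33: wL³/(24EI) = 1932/EI
  span YZ: point load 29.5 at a = 5.6: Pab(L + b)/(6LEI) = 231.3/EI
  relative rotation θ_0 = (240.1 + 2163)/EI = 2403/EI
A unit hogging moment at Y produces rotation L₁/(3EI) + L₂/(3EI) = 6.067/EI.
Compatibility: M_Y·(L₁+L₂)/(3EI) = θ_0, giving M_Y = 396.1 kN·m (hogging).
Span YZ, ΣM about Z: R_Y^{YZ}·11.2 = 2235 + 396.1, so R_Y^{YZ} = 234.9 kN and R_Z = 399.1 − 234.9 = 164.2 kN.

R_Z = 164.2 kN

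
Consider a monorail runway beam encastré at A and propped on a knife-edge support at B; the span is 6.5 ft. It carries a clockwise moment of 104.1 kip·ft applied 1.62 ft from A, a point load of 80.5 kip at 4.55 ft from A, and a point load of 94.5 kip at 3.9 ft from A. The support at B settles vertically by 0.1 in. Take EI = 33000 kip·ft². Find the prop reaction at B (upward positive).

Remove the prop at B; the released (primary) structure is a cantilever built in at A.
Free-end deflection of the primary structure under the applied loading (downward +):
  clockwise couple 104.1 at a = 1.62: M₀a(2L − a)/(2EI) = 959.6/EI
  point load 80.5 at a = 4.55: Pa²(3L − a)/(6EI) = 4152/EI
  point load 94.5 at a = 3.9: Pa²(3L − a)/(6EI) = 3737/EI
  δ_0 = 8849/EI
Tip deflection under a unit load at B: L³/(3EI) = 91.54/EI.
With EI = 33000 kip·ft²: δ_0 = 0.26816 ft and δ_{BB} = 0.002774 ft/kip.
Compatibility — the beam at B must follow the support down by 0.008333 ft: δ_0 − R_B·δ_{BB} = 0.008333, so R_B = (0.26816 − 0.008333)/0.002774 = 93.66 kip.

R_B = 93.66 kip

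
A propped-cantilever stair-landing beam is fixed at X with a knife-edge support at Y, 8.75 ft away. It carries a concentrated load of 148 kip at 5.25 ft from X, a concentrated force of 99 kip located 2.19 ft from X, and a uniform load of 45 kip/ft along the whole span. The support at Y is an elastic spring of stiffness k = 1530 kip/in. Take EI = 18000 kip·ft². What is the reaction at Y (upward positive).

R_Y = 219.2 kip

Take the reaction at Y as the redundant and release it; the primary structure is a cantilever fixed at X.
Downward deflection at the released point Y due to the loads:
  point load 148 at a = 5.25: Pa²(3L − a)/(6EI) = 14277/EI
  point load 99 at a = 2.19: Pa²(3L − a)/(6EI) = 1904/EI
  UDL 45: wL⁴/(8EI) = 32973/EI
  δ_0 = 49154/EI
Flexibility coefficient — unit upward force at Y: δ_{YY} = L³/(3EI) = 223.3/EI.
With EI = 18000 kip·ft²: δ_0 = 2.7308 ft and δ_{YY} = 0.012406 ft/kip.
Compatibility — the spring shortens by R_Y/k under the reaction it provides: δ_0 − R_Y·δ_{YY} = R_Y/k. With 1/k = 1/(1530×12) ft/kip = 0.000054 ft/kip, R_Y = δ_0 / (δ_{YY} + 1/k) = 2.7308 / (0.012406 + 0.000054) = 219.2 kip.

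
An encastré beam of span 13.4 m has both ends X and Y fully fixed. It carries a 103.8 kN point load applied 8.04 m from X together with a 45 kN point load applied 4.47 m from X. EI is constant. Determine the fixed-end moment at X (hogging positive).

M_X = 222.9 kN·m

Release both end moments; the primary structure is a simply-supported span XY with redundants M_X and M_Y.
On the primary (simply-supported) span, the end slopes from the loading are:
  at X: point load 103.8 at a = 8.04: Pab(L + b)/(6LEI) = 1044/EI
  at Y: point load 103.8 at a = 8.04: Pab(L + a)/(6LEI) = 1193/EI
  at X: point load 45 at a = 4.47: Pab(L + b)/(6LEI) = 498.9/EI
  at Y: point load 45 at a = 4.47: Pab(L + a)/(6LEI) = 399.2/EI
  θ_X0 = 1543/EI,  θ_Y0 = 1592/EI
Flexibility coefficients: a unit moment at one end gives L/(3EI) there and L/(6EI) at the far end, so f₁₁ = f₂₂ = 4.467/EI and f₁₂ = f₂₁ = 2.233/EI.
Compatibility — zero rotation at each built-in end:
  4.467 M_X + 2.233 M_Y = 1543
  2.233 M_X + 4.467 M_Y = 1592
Solving the pair gives M_X = 222.9 kN·m and M_Y = 245 kN·m (hogging).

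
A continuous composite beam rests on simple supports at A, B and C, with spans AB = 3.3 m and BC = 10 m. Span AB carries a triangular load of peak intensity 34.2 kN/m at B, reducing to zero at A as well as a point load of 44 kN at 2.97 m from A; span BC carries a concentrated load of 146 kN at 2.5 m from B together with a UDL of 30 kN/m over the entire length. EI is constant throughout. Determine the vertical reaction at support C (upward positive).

R_C = 139.4 kN

Release continuity at B by inserting a hinge; the redundant is the internal moment M_B. The primary structure is two simply-supported spans AB and BC.
Discontinuity in slope at B on the released structure — sum the simple-span end rotations:
  span AB: triangular load, peak 34.2: w₀L³/(45EI) = 27.31/EI
  span AB: point load 44 at a = 2.97: Pab(L + a)/(6LEI) = 13.66/EI
  span BC: point load 146 at a = 2.5: Pab(L + b)/(6LEI) = 798.4/EI
  span BC: UDL 30: wL³/(24EI) = 1250/EI
  relative rotation θ_0 = (40.97 + 2048)/EI = 2089/EI
A unit hogging moment at B produces rotation L₁/(3EI) + L₂/(3EI) = 4.433/EI.
Slope continuity at B: θ_0 = M_B·4.433/EI, so M_B = 2089/4.433 = 471.3 kN·m (hogging).
Span BC, ΣM about C: R_B^{BC}·10 = 2595 + 471.3, so R_B^{BC} = 306.6 kN and R_C = 446 − 306.6 = 139.4 kN.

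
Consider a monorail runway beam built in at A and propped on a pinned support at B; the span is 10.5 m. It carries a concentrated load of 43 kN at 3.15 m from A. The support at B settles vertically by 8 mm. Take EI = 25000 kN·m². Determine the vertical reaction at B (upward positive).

R_B = 4.706 kN

Release the roller at B. Primary structure: cantilever fixed at A.
Free-end deflection of the primary structure under the applied loading (downward +):
  point load 43 at a = 3.15: Pa²(3L − a)/(6EI) = 2016/EI
Flexibility coefficient — unit upward force at B: δ_{BB} = L³/(3EI) = 385.9/EI.
With EI = 25000 kN·m²: δ_0 = 0.08064 m and δ_{BB} = 0.015435 m/kN.
Compatibility — the beam at B must follow the support down by 0.008 m: δ_0 − R_B·δ_{BB} = 0.008, so R_B = (0.08064 − 0.008)/0.015435 = 4.706 kN.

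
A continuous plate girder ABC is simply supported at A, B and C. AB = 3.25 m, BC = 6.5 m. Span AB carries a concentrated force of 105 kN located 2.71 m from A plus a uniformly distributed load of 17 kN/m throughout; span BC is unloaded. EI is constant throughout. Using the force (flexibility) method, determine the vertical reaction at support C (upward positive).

Take M_B as the redundant. Released structure: two simple spans AB and BC with a hinge at B.
End slopes at the hinge B, treating each span as simply supported:
  span AB: point load 105 at a = 2.71: Pab(L + a)/(6LEI) = 46.96/EI
  span AB: UDL 17: wL³/(24EI) = 24.32/EI
  relative rotation θ_0 = (71.28 + 0)/EI = 71.28/EI
A unit hogging moment at B produces rotation L₁/(3EI) + L₂/(3EI) = 3.25/EI.
Slope continuity at B: θ_0 = M_B·3.25/EI, so M_B = 71.28/3.25 = 21.93 kN·m (hogging).
Span BC, ΣM about C: R_B^{BC}·6.5 = 0 + 21.93, so R_B^{BC} = 3.374 kN and R_C = 0 − 3.374 = -3.374 kN.

R_C = -3.374 kN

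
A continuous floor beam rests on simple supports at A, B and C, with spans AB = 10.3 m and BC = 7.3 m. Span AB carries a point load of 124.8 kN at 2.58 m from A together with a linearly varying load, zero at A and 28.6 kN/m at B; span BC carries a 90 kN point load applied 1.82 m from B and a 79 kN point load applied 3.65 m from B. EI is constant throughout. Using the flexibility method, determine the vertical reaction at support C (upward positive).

R_C = 21.37 kN

Release continuity at B by inserting a hinge; the redundant is the internal moment M_B. The primary structure is two simply-supported spans AB and BC.
End slopes at the hinge B, treating each span as simply supported:
  span AB: point load 124.8 at a = 2.58: Pab(L + a)/(6LEI) = 518.1/EI
  span AB: triangular load, peak 28.6: w₀L³/(45EI) = 694.5/EI
  span BC: point load 90 at a = 1.82: Pab(L + b)/(6LEI) = 261.9/EI
  span BC: point load 79 at a = 3.65: Pab(L + b)/(6LEI) = 263.1/EI
  relative rotation θ_0 = (1213 + 525)/EI = 1738/EI
A unit hogging moment at B produces rotation L₁/(3EI) + L₂/(3EI) = 5.867/EI.
Compatibility: M_B·(L₁+L₂)/(3EI) = θ_0, giving M_B = 296.2 kN·m (hogging).
Span BC, ΣM about C: R_B^{BC}·7.3 = 781.5 + 296.2, so R_B^{BC} = 147.6 kN and R_C = 169 − 147.6 = 21.37 kN.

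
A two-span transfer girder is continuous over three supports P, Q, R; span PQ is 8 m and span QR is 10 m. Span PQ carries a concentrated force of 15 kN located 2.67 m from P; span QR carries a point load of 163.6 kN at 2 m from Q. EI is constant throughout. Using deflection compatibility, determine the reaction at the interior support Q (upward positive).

R_Q = 167.1 kN

Release continuity at Q by inserting a hinge; the redundant is the internal moment M_Q. The primary structure is two simply-supported spans PQ and QR.
End slopes at the hinge Q, treating each span as simply supported:
  span PQ: point load 15 at a = 2.67: Pab(L + a)/(6LEI) = 47.45/EI
  span QR: point load 163.6 at a = 2: Pab(L + b)/(6LEI) = 785.3/EI
  relative rotation θ_0 = (47.45 + 785.3)/EI = 832.7/EI
A unit hogging moment at Q produces rotation L₁/(3EI) + L₂/(3EI) = 6/EI.
Slope continuity at Q: θ_0 = M_Q·6/EI, so M_Q = 832.7/6 = 138.8 kN·m (hogging).
Span PQ, ΣM about P with M_Q applied at Q: R_Q^{PQ}·8 = 40.05 + 138.8, so R_Q^{PQ} = 22.35 kN and R_P = 15 − 22.35 = -7.355 kN.
Span QR, ΣM about R: R_Q^{QR}·10 = 1309 + 138.8, so R_Q^{QR} = 144.8 kN and R_R = 163.6 − 144.8 = 18.84 kN.
R_Q = 22.35 + 144.8 = 167.1 kN.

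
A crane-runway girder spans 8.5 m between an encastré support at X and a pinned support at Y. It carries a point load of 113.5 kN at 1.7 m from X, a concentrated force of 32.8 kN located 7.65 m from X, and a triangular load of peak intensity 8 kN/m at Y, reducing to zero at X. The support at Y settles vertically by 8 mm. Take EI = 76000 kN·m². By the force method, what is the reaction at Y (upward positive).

R_Y = 49.98 kN

Remove the prop at Y; the released (primary) structure is a cantilever built in at X.
Free-end deflection of the primary structure under the applied loading (downward +):
  point load 113.5 at a = 1.7: Pa²(3L − a)/(6EI) = 1301/EI
  point load 32.8 at a = 7.65: Pa²(3L − a)/(6EI) = 5711/EI
  triangular load, peak 8 at the free end: 11w₀L⁴/(120EI) = 3828/EI
  δ_0 = 10840/EI
Tip deflection under a unit load at Y: L³/(3EI) = 204.7/EI.
With EI = 76000 kN·m²: δ_0 = 0.14263 m and δ_{YY} = 0.002694 m/kN.
Compatibility — the beam at Y must follow the support down by 0.008 m: δ_0 − R_Y·δ_{YY} = 0.008, so R_Y = (0.14263 − 0.008)/0.002694 = 49.98 kN.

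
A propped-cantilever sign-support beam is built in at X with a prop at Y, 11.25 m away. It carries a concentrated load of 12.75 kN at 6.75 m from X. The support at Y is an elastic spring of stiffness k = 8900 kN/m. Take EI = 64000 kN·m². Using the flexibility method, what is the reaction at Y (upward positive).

Release the roller at Y. Primary structure: cantilever fixed at X.
Downward deflection at the released point Y due to the loads:
  point load 12.75 at a = 6.75: Pa²(3L − a)/(6EI) = 2614/EI
Flexibility coefficient — unit upward force at Y: δ_{YY} = L³/(3EI) = 474.6/EI.
With EI = 64000 kN·m²: δ_0 = 0.040846 m and δ_{YY} = 0.007416 m/kN.
Compatibility — the spring shortens by R_Y/k under the reaction it provides: δ_0 − R_Y·δ_{YY} = R_Y/k. With 1/k = 0.000112 m/kN, R_Y = δ_0 / (δ_{YY} + 1/k) = 0.040846 / (0.007416 + 0.000112) = 5.426 kN.

R_Y = 5.426 kN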